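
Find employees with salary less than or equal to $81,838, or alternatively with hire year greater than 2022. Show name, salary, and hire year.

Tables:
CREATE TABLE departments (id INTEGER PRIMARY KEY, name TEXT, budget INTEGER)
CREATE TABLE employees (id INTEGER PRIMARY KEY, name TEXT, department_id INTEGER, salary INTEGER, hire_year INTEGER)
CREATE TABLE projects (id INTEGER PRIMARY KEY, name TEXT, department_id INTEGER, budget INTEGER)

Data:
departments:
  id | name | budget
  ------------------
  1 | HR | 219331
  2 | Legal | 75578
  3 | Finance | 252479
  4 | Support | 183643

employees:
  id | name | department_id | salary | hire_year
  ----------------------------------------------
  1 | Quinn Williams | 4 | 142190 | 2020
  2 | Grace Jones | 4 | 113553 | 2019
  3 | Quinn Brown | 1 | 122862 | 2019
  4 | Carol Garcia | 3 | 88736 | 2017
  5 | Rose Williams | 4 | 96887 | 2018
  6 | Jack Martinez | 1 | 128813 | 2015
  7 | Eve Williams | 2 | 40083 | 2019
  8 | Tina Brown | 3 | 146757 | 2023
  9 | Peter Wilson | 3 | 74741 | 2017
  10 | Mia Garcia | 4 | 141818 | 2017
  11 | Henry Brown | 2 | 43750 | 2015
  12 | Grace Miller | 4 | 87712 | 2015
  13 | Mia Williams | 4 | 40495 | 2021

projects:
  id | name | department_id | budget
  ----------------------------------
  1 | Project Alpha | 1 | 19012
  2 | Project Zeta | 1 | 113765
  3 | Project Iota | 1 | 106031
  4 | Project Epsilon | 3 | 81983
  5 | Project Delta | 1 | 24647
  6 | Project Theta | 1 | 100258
SELECT name, salary, hire_year FROM employees WHERE salary <= 81838 OR hire_year > 2022

Execution result:
name | salary | hire_year
Eve Williams | 40083 | 2019
Tina Brown | 146757 | 2023
Peter Wilson | 74741 | 2017
Henry Brown | 43750 | 2015
Mia Williams | 40495 | 2021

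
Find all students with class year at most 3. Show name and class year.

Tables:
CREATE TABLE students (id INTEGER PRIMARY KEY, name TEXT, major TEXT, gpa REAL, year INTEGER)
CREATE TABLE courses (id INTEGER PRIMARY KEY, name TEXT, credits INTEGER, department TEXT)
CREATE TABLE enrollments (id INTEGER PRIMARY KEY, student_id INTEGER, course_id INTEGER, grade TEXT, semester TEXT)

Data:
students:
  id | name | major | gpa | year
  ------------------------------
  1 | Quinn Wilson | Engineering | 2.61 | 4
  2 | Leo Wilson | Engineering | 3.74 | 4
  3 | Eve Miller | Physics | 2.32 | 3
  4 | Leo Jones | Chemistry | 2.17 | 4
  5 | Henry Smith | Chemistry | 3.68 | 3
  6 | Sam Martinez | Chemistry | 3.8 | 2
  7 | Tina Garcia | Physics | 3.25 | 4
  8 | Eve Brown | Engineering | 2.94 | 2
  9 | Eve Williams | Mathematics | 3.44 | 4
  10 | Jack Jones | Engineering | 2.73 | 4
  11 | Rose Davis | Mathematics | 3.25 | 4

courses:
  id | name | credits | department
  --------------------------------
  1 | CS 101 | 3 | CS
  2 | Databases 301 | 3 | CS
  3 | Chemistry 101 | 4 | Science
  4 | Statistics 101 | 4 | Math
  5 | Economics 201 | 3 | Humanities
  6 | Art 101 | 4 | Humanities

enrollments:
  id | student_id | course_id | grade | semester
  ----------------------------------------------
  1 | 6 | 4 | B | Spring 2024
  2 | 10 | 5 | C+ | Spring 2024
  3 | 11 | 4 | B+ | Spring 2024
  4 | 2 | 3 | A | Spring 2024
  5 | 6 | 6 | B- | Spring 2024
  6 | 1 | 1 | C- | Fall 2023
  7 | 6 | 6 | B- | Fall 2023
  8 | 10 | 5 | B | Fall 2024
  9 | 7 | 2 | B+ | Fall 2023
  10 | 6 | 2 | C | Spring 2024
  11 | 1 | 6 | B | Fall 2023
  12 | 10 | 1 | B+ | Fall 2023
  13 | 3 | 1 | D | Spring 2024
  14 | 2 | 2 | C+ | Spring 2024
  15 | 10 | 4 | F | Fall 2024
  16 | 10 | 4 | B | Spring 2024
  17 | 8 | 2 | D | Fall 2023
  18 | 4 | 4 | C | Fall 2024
SELECT name, year FROM students WHERE year <= 3

Execution result:
name | year
Eve Miller | 3
Henry Smith | 3
Sam Martinez | 2
Eve Brown | 2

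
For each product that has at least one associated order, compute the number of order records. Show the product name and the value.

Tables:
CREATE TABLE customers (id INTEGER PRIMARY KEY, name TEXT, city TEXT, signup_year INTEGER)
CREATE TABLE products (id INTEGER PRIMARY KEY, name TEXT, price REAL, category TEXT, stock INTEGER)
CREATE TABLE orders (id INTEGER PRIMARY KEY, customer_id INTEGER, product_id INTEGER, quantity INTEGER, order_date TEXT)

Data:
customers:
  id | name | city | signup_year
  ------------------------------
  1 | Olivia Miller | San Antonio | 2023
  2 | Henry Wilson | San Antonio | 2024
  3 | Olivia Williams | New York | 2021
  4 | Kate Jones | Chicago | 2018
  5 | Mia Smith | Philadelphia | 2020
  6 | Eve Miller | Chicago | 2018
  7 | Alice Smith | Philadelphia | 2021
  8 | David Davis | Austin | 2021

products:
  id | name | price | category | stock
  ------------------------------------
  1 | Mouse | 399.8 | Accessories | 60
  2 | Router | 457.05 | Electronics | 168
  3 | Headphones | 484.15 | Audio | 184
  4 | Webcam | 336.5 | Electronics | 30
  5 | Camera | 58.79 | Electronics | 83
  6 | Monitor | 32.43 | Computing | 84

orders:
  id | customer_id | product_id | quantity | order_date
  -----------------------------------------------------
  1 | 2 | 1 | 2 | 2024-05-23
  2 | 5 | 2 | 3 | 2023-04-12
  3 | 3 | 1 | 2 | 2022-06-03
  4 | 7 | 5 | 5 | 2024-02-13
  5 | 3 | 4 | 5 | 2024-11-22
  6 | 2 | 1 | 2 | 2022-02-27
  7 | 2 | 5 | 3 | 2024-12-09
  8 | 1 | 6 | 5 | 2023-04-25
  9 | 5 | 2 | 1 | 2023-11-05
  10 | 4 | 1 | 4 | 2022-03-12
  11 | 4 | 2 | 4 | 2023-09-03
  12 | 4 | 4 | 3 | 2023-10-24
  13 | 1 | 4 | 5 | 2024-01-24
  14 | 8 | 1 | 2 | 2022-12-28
SELECT p.name, COUNT(*) AS n FROM orders c JOIN products p ON c.product_id = p.id GROUP BY p.id, p.name

Execution result:
name | n
Mouse | 5
Router | 3
Webcam | 3
Camera | 2
Monitor | 1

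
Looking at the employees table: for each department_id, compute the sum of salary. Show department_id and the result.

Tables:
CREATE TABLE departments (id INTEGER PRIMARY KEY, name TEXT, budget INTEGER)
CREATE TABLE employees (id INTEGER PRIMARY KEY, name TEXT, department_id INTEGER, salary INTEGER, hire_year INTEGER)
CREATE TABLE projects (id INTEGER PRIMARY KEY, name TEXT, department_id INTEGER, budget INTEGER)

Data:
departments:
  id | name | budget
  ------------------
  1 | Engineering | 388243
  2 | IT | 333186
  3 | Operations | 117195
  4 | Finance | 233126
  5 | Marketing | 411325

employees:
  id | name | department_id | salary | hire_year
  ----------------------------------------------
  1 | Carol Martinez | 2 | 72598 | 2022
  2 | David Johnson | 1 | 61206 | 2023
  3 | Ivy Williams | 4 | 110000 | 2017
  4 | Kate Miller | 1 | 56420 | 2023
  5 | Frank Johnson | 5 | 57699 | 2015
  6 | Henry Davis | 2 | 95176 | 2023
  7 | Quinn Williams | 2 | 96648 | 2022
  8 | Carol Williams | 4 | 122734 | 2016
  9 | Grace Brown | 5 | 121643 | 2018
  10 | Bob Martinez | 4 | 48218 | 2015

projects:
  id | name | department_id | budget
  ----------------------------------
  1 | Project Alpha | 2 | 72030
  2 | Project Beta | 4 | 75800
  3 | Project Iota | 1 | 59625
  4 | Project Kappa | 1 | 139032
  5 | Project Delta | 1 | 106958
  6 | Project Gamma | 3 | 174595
SELECT department_id, SUM(salary) AS sum_salary FROM employees GROUP BY department_id

Execution result:
department_id | sum_salary
1 | 117626
2 | 264422
4 | 280952
5 | 179342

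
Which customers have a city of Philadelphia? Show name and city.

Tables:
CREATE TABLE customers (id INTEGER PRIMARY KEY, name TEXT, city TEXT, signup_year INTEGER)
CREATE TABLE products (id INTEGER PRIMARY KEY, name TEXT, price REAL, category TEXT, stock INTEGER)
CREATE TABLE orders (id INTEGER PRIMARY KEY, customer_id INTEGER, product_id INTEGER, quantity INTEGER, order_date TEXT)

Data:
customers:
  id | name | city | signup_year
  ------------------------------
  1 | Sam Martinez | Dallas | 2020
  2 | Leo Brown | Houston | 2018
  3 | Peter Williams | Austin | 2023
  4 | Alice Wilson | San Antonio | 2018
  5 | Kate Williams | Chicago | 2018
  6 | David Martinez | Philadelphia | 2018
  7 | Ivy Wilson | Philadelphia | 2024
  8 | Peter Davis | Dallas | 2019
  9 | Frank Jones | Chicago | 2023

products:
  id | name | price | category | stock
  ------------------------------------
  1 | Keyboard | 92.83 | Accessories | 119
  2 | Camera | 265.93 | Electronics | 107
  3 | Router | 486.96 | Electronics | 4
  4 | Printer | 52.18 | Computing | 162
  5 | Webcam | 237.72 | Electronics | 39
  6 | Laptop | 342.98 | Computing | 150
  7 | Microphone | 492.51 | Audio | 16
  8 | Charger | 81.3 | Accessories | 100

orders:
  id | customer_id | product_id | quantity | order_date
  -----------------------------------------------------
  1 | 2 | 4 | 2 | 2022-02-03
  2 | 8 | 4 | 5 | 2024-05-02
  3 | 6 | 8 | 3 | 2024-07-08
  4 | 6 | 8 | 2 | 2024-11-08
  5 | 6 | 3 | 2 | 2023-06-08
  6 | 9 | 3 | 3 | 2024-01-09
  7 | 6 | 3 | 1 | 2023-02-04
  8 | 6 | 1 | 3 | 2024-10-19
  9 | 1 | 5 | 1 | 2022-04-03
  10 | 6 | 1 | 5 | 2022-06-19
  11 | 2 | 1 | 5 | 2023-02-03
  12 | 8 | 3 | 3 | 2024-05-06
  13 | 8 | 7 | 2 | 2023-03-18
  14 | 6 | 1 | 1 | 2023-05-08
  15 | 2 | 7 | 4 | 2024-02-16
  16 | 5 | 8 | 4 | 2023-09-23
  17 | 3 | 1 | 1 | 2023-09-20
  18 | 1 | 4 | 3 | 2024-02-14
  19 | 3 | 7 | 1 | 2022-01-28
SELECT name, city FROM customers WHERE city = 'Philadelphia'

Execution result:
name | city
David Martinez | Philadelphia
Ivy Wilson | Philadelphia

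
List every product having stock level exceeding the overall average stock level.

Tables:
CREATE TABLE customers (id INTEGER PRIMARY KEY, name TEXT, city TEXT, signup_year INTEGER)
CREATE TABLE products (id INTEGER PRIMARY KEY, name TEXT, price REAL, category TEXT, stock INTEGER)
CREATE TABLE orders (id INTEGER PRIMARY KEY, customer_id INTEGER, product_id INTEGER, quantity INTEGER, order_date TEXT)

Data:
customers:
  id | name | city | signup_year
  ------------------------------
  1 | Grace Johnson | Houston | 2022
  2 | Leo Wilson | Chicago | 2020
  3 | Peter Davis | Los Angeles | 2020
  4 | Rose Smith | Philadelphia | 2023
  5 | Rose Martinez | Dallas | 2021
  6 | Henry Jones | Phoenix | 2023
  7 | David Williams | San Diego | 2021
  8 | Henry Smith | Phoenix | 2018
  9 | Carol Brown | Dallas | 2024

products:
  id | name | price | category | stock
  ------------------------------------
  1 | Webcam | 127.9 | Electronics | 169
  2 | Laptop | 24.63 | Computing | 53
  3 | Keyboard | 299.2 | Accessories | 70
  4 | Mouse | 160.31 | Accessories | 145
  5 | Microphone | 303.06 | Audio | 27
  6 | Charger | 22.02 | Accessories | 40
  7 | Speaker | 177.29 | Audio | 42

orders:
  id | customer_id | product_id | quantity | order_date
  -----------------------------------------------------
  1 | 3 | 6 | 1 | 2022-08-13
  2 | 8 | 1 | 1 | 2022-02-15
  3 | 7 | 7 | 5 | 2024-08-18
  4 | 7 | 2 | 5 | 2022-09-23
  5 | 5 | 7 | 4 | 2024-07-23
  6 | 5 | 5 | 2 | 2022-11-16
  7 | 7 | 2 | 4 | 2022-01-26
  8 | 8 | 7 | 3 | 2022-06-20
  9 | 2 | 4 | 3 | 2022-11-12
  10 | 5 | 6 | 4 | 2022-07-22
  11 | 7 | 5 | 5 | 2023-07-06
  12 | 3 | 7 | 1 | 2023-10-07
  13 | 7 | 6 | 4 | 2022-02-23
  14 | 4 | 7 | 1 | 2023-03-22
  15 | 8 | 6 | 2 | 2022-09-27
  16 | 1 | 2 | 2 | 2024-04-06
SELECT name, stock FROM products WHERE stock > (SELECT AVG(stock) FROM products)

Execution result:
name | stock
Webcam | 169
Mouse | 145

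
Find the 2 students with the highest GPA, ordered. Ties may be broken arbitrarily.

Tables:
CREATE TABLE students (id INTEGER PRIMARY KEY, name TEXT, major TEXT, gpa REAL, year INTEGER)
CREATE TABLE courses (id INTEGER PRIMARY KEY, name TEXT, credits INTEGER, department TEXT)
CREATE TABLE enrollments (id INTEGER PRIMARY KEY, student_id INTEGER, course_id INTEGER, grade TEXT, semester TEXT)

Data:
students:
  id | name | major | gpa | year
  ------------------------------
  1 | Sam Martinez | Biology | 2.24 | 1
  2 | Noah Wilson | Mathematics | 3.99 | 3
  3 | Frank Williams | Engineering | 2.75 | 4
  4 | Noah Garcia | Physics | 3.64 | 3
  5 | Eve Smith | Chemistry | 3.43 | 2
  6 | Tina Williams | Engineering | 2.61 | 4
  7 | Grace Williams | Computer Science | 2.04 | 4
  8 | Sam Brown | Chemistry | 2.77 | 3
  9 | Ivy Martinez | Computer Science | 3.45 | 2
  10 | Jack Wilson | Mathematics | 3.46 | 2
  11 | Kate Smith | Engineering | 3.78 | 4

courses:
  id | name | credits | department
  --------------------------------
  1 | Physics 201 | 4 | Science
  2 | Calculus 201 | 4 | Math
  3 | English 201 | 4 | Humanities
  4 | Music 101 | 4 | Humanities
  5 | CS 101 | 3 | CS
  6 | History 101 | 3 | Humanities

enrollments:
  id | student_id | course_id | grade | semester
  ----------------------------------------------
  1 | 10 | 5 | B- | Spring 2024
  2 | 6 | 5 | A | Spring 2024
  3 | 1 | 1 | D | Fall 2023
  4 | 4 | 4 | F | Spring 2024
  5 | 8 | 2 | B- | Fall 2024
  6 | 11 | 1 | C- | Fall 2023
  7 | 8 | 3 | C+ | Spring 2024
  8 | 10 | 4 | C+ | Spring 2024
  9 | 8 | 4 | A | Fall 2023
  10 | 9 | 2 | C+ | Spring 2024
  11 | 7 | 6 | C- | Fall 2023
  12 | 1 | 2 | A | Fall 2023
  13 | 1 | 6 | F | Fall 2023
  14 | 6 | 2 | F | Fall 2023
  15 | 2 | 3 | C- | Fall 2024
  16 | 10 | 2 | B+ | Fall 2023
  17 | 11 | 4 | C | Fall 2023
SELECT name, gpa FROM students ORDER BY gpa DESC LIMIT 2

Execution result:
name | gpa
Noah Wilson | 3.99
Kate Smith | 3.78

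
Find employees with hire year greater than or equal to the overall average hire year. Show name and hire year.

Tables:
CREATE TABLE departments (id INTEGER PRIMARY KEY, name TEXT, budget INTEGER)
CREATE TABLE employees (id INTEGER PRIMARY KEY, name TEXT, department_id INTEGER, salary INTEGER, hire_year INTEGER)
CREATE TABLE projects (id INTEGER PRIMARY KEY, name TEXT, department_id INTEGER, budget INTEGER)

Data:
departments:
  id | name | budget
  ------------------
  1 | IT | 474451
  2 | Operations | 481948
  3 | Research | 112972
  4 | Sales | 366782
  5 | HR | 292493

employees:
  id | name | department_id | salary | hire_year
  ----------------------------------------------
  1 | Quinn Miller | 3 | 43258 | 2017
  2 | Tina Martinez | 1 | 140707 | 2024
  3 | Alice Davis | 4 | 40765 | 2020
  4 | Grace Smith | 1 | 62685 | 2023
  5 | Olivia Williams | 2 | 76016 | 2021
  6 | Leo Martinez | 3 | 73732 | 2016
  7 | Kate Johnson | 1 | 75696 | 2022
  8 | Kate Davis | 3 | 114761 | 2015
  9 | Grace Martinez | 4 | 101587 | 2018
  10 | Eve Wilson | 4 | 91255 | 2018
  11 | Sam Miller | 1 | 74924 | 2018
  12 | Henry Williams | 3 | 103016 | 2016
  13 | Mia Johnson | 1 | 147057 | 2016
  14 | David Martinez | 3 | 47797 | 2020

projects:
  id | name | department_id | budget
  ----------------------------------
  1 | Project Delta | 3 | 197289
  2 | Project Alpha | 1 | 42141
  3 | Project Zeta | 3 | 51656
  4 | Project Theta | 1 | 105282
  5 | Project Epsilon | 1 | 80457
SELECT name, hire_year FROM employees WHERE hire_year >= (SELECT AVG(hire_year) FROM employees)

Execution result:
name | hire_year
Tina Martinez | 2024
Alice Davis | 2020
Grace Smith | 2023
Olivia Williams | 2021
Kate Johnson | 2022
David Martinez | 2020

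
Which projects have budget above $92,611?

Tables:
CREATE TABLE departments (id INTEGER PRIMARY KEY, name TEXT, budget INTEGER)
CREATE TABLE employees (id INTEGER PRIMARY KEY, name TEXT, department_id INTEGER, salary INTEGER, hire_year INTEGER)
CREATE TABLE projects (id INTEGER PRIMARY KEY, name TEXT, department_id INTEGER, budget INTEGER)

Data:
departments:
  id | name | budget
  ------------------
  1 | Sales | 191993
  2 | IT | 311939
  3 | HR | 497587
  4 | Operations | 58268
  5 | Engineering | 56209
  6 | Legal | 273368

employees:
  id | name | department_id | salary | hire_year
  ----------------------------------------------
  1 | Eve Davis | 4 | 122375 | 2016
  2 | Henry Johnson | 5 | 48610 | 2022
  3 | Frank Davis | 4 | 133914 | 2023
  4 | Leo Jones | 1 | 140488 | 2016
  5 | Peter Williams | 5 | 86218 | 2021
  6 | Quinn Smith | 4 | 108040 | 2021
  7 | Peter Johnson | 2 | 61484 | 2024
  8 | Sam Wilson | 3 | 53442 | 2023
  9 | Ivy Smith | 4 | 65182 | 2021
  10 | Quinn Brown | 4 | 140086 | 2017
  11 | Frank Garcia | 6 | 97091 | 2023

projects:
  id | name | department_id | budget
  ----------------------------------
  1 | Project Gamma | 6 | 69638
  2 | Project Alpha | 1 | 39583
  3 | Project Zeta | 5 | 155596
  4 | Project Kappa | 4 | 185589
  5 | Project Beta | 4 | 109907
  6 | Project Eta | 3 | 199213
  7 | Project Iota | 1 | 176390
SELECT name, budget FROM projects WHERE budget > 92611

Execution result:
name | budget
Project Zeta | 155596
Project Kappa | 185589
Project Beta | 109907
Project Eta | 199213
Project Iota | 176390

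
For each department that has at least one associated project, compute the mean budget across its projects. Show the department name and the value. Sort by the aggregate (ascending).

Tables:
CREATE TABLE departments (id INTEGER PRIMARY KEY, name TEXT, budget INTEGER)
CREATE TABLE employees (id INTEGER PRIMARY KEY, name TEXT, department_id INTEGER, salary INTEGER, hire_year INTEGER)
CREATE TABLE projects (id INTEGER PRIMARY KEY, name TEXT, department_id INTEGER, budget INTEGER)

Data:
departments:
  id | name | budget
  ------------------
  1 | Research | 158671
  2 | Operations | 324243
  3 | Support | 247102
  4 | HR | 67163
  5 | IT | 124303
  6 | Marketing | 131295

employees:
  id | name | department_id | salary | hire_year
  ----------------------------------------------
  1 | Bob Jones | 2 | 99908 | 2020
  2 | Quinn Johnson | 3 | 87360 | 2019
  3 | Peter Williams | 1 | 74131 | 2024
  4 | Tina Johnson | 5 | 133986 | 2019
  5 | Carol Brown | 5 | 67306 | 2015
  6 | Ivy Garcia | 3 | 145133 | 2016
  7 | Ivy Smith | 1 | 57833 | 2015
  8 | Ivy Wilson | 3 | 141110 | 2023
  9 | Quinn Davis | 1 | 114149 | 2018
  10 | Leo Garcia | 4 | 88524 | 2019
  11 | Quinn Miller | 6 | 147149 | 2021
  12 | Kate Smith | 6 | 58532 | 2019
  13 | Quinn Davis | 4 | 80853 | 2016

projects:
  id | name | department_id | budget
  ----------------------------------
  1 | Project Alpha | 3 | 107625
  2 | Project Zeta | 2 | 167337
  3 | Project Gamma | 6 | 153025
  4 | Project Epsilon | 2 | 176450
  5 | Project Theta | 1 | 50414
SELECT p.name, AVG(c.budget) AS avg_budget FROM projects c JOIN departments p ON c.department_id = p.id GROUP BY p.id, p.name ORDER BY avg_budget ASC

Execution result:
name | avg_budget
Research | 50414.00
Support | 107625.00
Marketing | 153025.00
Operations | 171893.50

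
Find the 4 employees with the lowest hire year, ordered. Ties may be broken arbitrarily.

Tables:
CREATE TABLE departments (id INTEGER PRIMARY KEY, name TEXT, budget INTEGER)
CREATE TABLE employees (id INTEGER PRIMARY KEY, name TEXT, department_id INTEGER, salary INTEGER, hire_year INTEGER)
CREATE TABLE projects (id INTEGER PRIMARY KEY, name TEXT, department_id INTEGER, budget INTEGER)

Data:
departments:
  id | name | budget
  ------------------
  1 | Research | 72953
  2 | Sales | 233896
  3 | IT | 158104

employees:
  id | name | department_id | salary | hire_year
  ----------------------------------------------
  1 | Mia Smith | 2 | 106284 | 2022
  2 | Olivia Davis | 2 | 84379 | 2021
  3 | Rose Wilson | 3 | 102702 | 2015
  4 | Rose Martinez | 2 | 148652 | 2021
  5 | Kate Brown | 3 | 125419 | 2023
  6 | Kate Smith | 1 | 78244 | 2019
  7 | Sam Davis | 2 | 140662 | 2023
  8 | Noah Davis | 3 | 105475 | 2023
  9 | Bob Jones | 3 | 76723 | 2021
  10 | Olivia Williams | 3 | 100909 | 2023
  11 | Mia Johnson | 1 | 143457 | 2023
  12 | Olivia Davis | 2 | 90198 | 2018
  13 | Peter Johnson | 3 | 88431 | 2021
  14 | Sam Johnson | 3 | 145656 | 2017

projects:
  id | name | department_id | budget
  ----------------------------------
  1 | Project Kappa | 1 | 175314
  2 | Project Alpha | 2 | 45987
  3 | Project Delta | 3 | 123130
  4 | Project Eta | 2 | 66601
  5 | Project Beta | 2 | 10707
SELECT name, hire_year FROM employees ORDER BY hire_year ASC LIMIT 4

Execution result:
name | hire_year
Rose Wilson | 2015
Sam Johnson | 2017
Olivia Davis | 2018
Kate Smith | 2019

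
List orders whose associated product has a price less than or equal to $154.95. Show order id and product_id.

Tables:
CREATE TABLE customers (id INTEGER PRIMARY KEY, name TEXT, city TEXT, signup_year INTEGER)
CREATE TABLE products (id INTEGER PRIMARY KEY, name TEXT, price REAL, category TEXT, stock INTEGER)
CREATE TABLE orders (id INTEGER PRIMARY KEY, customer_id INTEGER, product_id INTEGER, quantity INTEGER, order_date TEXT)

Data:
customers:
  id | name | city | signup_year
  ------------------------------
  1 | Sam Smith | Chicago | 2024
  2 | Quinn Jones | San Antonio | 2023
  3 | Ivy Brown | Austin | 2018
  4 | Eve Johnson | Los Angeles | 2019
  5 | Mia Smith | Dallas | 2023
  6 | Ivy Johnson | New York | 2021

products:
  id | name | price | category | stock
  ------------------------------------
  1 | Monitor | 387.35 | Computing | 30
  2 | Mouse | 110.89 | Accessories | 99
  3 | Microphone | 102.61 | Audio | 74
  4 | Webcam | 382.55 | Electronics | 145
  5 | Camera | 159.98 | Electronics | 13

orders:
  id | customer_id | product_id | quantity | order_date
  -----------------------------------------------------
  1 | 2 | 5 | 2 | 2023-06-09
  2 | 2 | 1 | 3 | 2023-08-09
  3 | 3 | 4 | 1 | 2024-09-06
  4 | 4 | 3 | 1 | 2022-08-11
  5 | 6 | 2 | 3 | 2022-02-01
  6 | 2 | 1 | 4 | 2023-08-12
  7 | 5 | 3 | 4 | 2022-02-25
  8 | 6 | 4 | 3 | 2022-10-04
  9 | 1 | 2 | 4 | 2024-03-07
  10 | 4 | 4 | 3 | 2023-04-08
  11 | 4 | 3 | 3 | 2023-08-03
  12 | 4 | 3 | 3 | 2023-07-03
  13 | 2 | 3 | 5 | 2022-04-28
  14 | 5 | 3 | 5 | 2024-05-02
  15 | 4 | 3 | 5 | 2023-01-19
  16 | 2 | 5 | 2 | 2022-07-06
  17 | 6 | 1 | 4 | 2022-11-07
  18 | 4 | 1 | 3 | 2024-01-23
SELECT id, product_id FROM orders WHERE product_id IN (SELECT id FROM products WHERE price <= 154.95)

Execution result:
id | product_id
4 | 3
5 | 2
7 | 3
9 | 2
11 | 3
12 | 3
13 | 3
14 | 3
15 | 3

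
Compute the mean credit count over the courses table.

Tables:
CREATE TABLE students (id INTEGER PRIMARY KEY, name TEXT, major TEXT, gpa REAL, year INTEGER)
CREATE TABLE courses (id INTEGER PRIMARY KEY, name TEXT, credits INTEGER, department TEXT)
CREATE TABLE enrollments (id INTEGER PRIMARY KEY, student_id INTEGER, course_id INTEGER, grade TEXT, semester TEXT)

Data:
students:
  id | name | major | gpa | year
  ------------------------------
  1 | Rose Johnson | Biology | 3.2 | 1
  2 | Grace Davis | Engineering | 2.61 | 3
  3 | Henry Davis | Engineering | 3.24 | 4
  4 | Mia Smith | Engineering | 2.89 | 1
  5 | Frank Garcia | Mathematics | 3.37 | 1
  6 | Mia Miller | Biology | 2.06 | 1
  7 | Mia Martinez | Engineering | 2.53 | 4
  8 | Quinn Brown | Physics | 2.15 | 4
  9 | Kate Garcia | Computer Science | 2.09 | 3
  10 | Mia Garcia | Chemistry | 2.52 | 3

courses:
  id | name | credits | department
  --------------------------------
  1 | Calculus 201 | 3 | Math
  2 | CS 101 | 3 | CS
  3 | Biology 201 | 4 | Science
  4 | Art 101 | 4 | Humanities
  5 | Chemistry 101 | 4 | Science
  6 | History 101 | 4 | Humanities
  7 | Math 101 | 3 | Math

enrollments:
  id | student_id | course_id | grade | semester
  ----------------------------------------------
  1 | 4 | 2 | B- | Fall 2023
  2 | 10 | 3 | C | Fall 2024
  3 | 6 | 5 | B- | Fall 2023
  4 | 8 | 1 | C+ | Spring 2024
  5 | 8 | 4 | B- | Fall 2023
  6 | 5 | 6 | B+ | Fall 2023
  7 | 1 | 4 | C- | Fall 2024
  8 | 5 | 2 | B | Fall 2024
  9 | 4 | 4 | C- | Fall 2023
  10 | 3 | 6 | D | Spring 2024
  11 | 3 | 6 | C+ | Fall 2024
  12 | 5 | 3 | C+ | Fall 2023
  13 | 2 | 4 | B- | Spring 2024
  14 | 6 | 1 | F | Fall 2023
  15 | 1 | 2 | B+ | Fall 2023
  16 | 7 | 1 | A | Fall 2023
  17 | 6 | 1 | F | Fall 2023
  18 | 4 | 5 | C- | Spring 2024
SELECT AVG(credits) FROM courses

Execution result:
3.57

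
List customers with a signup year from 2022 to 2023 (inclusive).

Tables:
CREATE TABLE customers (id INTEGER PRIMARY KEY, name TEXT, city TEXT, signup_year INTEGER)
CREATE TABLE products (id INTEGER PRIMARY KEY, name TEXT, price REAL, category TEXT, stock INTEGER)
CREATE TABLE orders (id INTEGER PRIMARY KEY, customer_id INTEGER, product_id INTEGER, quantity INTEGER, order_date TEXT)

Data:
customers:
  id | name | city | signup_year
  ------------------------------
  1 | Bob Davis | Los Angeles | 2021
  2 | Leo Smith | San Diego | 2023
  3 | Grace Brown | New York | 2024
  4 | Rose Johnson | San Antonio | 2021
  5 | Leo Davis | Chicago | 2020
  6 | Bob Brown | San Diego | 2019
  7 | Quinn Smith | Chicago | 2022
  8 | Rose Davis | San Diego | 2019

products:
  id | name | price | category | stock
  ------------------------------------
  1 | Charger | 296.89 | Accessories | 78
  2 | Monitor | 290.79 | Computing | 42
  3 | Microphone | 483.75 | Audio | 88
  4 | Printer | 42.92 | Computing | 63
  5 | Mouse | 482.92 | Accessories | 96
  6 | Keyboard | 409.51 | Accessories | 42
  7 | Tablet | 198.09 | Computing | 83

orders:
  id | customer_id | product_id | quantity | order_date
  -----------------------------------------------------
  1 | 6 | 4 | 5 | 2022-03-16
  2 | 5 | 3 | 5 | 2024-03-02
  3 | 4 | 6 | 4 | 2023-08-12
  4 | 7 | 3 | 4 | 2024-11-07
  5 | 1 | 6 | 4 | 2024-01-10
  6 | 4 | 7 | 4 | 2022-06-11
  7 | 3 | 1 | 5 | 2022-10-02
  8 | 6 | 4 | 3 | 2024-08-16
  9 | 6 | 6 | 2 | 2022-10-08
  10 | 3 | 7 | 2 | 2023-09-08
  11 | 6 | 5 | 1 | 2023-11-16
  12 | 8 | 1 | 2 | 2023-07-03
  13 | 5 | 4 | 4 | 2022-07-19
SELECT name, signup_year FROM customers WHERE signup_year BETWEEN 2022 AND 2023

Execution result:
name | signup_year
Leo Smith | 2023
Quinn Smith | 2022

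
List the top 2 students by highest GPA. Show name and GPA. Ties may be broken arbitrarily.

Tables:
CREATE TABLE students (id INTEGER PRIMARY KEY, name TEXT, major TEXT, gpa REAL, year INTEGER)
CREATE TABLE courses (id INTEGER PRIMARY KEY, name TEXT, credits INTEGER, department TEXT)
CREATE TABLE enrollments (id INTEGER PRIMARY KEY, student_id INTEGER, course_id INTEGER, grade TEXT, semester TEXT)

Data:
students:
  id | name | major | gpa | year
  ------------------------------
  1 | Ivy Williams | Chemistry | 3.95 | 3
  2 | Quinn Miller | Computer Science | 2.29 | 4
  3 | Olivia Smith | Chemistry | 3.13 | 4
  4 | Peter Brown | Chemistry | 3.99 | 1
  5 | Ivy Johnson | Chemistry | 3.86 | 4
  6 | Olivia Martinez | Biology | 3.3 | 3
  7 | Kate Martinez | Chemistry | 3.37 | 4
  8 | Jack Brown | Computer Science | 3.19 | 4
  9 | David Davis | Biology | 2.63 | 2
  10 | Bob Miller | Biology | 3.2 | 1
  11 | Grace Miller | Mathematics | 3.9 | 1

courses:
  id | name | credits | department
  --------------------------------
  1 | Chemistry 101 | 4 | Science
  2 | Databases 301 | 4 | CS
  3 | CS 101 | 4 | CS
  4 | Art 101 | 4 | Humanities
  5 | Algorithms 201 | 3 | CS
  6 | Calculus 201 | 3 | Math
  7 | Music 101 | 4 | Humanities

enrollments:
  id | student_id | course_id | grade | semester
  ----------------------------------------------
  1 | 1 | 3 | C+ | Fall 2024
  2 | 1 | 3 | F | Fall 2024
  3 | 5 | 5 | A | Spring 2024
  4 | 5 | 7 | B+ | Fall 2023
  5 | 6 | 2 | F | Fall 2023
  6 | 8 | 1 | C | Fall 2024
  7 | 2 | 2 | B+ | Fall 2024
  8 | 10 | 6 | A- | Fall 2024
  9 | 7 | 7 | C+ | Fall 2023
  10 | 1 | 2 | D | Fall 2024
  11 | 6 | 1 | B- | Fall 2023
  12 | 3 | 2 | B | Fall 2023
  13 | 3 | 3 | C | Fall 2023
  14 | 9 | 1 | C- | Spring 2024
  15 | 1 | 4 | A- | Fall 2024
SELECT name, gpa FROM students ORDER BY gpa DESC LIMIT 2

Execution result:
name | gpa
Peter Brown | 3.99
Ivy Williams | 3.95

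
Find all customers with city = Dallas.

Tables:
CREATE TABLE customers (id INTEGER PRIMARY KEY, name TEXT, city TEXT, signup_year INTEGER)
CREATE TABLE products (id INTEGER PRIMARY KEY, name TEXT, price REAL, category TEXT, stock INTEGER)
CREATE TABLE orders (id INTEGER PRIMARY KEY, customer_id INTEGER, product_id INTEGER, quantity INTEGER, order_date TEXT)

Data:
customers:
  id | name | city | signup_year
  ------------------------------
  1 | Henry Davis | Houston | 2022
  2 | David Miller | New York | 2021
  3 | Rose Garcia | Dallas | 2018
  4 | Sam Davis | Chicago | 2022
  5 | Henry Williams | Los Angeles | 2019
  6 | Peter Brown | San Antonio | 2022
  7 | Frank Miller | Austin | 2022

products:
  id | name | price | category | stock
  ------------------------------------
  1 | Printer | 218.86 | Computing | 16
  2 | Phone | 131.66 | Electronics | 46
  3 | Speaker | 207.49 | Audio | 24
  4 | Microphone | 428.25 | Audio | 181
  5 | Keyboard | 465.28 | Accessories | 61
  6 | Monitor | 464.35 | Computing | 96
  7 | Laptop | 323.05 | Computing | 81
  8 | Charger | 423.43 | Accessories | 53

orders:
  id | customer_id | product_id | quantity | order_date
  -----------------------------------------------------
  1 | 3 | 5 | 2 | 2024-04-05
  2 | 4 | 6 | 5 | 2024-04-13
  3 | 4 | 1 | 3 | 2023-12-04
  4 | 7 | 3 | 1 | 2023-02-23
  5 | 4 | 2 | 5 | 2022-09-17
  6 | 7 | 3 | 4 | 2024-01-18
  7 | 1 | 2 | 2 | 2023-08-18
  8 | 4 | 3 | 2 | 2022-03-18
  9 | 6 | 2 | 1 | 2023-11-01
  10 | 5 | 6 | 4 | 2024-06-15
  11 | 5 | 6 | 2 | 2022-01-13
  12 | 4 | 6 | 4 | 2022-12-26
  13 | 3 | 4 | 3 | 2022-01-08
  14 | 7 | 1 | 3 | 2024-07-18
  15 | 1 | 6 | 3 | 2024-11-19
SELECT name, city FROM customers WHERE city = 'Dallas'

Execution result:
name | city
Rose Garcia | Dallas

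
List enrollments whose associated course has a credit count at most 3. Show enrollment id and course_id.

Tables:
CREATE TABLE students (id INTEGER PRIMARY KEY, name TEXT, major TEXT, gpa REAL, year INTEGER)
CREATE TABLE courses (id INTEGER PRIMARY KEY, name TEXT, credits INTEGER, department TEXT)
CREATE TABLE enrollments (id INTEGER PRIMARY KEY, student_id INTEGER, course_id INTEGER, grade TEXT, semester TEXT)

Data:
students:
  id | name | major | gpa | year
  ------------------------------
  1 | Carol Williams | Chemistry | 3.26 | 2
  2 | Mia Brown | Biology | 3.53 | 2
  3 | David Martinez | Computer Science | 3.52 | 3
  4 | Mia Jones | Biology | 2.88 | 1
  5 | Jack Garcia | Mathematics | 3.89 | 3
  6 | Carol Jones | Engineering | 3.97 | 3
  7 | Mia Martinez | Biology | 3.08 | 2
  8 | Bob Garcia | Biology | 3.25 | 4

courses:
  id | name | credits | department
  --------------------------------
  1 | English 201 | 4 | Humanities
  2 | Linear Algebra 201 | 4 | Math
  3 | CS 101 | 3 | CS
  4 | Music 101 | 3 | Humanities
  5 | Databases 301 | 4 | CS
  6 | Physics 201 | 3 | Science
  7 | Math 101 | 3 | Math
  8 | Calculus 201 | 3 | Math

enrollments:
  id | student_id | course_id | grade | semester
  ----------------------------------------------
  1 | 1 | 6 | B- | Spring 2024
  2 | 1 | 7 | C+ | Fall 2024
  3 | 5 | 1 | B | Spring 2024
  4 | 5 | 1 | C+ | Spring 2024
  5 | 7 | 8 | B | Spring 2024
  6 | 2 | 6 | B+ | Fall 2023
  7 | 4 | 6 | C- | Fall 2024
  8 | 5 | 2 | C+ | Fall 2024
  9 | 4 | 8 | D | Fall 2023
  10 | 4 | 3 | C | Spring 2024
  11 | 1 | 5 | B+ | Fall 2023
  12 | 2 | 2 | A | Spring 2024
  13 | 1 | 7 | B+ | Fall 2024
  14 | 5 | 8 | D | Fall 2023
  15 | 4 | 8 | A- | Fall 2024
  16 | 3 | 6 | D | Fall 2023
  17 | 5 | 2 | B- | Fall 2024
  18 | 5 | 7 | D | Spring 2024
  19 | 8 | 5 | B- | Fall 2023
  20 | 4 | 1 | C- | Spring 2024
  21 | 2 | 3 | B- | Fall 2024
SELECT id, course_id FROM enrollments WHERE course_id IN (SELECT id FROM courses WHERE credits <= 3)

Execution result:
id | course_id
1 | 6
2 | 7
5 | 8
6 | 6
7 | 6
9 | 8
10 | 3
13 | 7
14 | 8
15 | 8
16 | 6
18 | 7
21 | 3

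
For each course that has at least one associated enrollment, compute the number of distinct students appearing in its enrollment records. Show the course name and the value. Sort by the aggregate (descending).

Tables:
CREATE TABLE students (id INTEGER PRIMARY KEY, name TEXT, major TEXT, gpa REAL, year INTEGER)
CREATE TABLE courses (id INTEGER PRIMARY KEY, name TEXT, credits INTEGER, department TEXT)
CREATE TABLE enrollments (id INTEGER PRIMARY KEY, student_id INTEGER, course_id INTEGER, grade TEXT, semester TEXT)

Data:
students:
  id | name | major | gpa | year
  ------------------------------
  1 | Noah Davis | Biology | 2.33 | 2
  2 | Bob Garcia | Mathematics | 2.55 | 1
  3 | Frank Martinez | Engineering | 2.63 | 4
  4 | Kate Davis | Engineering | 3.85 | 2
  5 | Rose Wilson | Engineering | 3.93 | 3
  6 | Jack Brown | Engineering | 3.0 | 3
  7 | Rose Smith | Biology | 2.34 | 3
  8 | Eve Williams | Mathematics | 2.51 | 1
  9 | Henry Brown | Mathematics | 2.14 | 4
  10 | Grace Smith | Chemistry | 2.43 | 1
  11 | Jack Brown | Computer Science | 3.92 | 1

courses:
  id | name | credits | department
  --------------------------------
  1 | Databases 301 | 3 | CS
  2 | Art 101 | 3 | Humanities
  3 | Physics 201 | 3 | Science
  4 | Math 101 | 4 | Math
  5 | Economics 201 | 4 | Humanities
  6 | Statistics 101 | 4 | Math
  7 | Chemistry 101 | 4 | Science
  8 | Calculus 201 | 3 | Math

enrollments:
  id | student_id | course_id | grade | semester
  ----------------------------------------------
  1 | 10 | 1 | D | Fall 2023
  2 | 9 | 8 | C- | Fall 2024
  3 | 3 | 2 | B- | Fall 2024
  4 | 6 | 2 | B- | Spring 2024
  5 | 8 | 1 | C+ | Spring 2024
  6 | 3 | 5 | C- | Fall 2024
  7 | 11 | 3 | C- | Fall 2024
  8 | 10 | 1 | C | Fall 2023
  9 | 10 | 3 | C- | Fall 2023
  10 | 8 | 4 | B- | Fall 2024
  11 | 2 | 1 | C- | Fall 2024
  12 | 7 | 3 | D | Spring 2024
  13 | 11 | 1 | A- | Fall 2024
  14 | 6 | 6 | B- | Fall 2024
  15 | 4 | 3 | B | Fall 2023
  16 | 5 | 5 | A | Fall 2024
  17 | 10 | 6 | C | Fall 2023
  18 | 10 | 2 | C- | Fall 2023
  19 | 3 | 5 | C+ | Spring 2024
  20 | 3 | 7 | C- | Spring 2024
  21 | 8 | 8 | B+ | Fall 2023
SELECT p.name, COUNT(DISTINCT c.student_id) AS distinct_student_count FROM enrollments c JOIN courses p ON c.course_id = p.id GROUP BY p.id, p.name ORDER BY distinct_student_count DESC

Execution result:
name | distinct_student_count
Databases 301 | 4
Physics 201 | 4
Art 101 | 3
Economics 201 | 2
Statistics 101 | 2
Calculus 201 | 2
Math 101 | 1
Chemistry 101 | 1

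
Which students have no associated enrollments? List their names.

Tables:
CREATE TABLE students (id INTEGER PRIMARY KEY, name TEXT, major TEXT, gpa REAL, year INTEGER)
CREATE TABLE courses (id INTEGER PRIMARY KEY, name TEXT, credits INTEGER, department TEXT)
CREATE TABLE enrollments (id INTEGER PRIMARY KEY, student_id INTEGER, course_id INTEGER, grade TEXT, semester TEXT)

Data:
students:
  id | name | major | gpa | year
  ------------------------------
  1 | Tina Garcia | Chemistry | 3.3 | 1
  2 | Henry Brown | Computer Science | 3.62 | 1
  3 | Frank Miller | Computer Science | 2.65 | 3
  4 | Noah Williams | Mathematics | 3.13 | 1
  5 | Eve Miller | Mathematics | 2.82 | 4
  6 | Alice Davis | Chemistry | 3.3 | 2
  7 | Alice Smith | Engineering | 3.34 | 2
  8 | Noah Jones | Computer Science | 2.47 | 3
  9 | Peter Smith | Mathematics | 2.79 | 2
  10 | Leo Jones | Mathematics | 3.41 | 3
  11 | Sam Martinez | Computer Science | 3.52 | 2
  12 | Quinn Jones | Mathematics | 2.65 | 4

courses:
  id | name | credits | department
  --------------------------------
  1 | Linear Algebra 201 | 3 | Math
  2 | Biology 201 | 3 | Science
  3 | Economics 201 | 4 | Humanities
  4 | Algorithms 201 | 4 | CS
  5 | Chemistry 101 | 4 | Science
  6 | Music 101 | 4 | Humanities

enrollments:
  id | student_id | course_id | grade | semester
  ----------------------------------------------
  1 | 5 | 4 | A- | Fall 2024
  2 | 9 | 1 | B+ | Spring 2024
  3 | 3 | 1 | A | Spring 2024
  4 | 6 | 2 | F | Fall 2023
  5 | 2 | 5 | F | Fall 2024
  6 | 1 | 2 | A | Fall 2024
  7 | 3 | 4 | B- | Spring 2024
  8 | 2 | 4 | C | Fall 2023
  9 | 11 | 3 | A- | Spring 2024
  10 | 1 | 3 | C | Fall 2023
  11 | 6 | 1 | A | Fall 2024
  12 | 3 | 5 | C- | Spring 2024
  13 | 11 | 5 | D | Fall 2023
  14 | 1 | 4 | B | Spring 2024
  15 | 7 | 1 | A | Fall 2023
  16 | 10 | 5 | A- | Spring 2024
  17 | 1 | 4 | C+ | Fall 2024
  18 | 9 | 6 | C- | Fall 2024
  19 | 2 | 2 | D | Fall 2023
SELECT p.name FROM students p LEFT JOIN enrollments c ON c.student_id = p.id WHERE c.id IS NULL

Execution result:
name
Noah Williams
Noah Jones
Quinn Jones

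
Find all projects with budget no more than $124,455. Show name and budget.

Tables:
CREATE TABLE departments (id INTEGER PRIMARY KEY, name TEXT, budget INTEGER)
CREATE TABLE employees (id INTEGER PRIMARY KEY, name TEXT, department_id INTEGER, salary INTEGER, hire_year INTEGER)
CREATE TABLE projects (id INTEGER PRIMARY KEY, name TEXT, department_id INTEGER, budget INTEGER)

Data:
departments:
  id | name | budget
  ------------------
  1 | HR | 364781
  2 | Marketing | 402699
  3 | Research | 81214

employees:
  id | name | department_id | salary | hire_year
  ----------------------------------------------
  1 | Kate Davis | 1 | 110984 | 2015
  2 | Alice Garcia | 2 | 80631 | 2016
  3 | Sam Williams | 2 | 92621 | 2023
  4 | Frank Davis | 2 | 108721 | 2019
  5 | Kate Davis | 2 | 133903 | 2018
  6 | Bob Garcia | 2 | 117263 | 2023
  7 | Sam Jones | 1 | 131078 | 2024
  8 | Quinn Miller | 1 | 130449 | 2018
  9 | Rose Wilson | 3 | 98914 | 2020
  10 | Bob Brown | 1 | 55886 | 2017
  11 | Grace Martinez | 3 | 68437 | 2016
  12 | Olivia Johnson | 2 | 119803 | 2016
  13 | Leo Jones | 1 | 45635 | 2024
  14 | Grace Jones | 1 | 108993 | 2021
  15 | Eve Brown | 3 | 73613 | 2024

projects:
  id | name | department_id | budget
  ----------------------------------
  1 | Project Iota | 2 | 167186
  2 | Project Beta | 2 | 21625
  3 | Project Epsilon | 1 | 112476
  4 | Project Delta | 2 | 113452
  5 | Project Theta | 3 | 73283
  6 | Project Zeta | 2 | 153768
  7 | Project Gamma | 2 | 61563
SELECT name, budget FROM projects WHERE budget <= 124455

Execution result:
name | budget
Project Beta | 21625
Project Epsilon | 112476
Project Delta | 113452
Project Theta | 73283
Project Gamma | 61563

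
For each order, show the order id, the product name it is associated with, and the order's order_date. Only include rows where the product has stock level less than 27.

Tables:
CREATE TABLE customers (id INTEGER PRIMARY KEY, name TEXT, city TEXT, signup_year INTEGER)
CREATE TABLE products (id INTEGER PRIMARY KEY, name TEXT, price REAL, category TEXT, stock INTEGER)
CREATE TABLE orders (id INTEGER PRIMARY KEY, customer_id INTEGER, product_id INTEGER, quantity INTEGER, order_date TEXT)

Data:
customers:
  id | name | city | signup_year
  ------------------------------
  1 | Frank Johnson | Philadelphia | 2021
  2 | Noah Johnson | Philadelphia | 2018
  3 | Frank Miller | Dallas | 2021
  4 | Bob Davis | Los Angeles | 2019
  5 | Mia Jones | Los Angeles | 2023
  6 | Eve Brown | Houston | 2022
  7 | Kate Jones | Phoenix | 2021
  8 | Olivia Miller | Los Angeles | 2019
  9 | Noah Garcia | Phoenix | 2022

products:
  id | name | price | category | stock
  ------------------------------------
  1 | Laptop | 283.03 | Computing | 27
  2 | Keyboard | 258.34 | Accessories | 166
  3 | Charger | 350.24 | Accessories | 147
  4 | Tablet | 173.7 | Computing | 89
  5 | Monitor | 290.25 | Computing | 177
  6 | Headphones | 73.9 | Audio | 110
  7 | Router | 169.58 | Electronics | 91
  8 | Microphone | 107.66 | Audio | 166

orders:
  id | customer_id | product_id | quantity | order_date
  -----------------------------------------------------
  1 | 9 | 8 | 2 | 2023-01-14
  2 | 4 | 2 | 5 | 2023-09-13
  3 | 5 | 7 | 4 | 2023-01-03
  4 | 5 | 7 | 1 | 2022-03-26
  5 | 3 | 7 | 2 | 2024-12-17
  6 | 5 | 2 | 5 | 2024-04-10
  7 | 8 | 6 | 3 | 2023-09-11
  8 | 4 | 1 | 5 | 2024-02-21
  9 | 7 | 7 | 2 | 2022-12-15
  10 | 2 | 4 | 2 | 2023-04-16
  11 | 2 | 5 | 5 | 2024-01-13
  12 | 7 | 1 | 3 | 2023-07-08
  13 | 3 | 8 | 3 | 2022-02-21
SELECT c.id, p.name AS product, c.order_date FROM orders c JOIN products p ON c.product_id = p.id WHERE p.stock < 27

Execution result:
(no rows)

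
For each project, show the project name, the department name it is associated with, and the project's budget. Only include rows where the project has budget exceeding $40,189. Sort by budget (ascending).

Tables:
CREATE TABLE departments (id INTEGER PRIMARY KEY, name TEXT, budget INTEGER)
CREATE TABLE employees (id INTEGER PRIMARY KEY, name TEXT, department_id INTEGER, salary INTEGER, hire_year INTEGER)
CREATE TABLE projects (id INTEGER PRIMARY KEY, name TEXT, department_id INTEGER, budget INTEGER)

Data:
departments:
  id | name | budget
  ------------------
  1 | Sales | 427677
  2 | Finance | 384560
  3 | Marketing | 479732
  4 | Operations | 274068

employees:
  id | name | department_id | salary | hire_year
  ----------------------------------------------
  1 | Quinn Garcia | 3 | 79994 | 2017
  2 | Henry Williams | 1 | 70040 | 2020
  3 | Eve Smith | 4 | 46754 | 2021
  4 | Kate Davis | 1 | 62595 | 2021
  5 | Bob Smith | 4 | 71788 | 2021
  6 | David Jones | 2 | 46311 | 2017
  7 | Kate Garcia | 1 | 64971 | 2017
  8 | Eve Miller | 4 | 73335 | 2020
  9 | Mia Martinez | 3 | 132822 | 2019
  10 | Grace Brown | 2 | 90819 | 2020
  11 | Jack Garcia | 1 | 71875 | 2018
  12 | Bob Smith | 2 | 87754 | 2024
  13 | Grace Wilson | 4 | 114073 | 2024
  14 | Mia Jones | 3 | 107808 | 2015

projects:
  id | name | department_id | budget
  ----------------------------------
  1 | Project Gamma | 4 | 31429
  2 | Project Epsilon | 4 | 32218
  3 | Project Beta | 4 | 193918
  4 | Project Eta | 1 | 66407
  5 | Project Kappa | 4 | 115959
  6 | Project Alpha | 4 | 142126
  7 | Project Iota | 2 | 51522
SELECT c.name, p.name AS department, c.budget FROM projects c JOIN departments p ON c.department_id = p.id WHERE c.budget > 40189 ORDER BY c.budget ASC

Execution result:
name | department | budget
Project Iota | Finance | 51522
Project Eta | Sales | 66407
Project Kappa | Operations | 115959
Project Alpha | Operations | 142126
Project Beta | Operations | 193918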